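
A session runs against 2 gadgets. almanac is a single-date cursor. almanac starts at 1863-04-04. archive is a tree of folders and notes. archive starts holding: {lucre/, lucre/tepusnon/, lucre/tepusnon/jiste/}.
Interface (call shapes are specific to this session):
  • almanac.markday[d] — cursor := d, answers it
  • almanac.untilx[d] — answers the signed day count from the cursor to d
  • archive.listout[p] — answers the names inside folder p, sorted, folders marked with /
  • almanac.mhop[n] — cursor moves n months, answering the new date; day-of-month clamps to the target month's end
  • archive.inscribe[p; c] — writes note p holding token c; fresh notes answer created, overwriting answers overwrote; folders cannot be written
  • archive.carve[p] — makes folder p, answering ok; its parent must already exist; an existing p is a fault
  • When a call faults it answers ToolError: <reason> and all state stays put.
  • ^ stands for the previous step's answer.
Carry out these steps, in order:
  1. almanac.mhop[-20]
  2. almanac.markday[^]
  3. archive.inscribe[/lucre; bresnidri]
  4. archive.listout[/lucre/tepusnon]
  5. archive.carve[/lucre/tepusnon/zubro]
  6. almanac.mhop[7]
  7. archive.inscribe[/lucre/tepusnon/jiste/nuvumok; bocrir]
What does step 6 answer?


Answer: 1862-03-04

Derivation:
I try almanac.mhop(-20), giving 1861-08-04.
I try almanac.markday(^), and see 1861-08-04.
I try archive.inscribe(/lucre, bresnidri), and see ToolError: is a directory.
Invoking archive.listout(/lucre/tepusnon), → [jiste/].
I call archive.carve(/lucre/tepusnon/zubro), — result: ok.
I call almanac.mhop(7), and observe 1862-03-04.
I try archive.inscribe(/lucre/tepusnon/jiste/nuvumok, bocrir), → created.


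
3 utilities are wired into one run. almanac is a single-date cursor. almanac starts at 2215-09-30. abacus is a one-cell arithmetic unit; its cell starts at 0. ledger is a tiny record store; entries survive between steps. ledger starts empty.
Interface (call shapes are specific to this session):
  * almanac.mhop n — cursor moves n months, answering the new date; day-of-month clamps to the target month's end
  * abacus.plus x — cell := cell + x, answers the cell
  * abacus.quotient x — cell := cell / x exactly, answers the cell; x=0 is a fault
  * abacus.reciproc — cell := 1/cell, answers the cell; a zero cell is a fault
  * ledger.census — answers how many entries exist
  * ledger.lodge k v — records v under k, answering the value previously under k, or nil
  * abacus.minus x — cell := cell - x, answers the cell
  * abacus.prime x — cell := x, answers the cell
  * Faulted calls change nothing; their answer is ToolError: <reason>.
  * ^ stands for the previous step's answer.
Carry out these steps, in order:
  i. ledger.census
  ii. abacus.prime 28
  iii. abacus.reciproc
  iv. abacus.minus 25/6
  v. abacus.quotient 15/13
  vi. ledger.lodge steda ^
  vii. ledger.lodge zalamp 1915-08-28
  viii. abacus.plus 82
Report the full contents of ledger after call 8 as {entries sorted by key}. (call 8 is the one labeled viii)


Do: ledger.census[]
See: 0
Do: abacus.prime[28]
See: 28
Do: abacus.reciproc[]
See: 1/28
Do: abacus.minus[25/6]
See: -347/84
Do: abacus.quotient[15/13]
See: -4511/1260
Do: ledger.lodge[steda; ^]
See: nil
Do: ledger.lodge[zalamp; 1915-08-28]
See: nil
Do: abacus.plus[82]
See: 98809/1260

Answer: {steda=-4511/1260, zalamp=1915-08-28}


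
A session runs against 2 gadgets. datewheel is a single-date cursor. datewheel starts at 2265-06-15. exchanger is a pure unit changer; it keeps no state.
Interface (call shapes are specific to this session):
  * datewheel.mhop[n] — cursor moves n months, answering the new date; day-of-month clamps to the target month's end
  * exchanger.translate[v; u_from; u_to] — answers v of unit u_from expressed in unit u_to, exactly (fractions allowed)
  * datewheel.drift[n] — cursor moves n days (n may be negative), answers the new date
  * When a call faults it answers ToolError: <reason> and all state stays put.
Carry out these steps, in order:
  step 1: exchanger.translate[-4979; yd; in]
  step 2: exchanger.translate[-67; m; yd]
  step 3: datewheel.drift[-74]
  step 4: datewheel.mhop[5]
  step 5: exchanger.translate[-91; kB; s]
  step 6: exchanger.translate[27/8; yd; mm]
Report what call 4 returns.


Answer: 2265-09-02

Derivation:
Next I call exchanger.translate(v='-4979', u_from='yd', u_to='in'), and see -179244.
Now I run exchanger.translate(v='-67', u_from='m', u_to='yd'), and observe -83750/1143.
Next I call datewheel.drift(n='-74'), giving 2265-04-02.
Now I run datewheel.mhop(n='5'), and get 2265-09-02.
I use exchanger.translate(v='-91', u_from='kB', u_to='s'): ToolError: incompatible units.
Next I call exchanger.translate(v='27/8', u_from='yd', u_to='mm'), → 30861/10.


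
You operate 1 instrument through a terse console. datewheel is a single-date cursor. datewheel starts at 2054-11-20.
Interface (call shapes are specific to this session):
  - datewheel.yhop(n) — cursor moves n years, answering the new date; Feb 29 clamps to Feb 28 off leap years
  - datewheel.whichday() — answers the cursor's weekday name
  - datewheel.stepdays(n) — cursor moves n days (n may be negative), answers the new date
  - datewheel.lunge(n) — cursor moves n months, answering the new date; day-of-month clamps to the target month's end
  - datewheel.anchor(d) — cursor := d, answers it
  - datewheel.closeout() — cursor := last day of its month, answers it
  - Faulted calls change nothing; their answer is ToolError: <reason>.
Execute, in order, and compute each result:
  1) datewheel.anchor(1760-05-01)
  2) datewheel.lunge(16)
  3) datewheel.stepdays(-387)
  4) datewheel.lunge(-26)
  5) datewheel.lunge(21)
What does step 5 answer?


Answer: 1760-03-10

Derivation:
-- datewheel.anchor(d='1760-05-01') => 1760-05-01
-- datewheel.lunge(n='16') => 1761-09-01
-- datewheel.stepdays(n='-387') => 1760-08-10
-- datewheel.lunge(n='-26') => 1758-06-10
-- datewheel.lunge(n='21') => 1760-03-10


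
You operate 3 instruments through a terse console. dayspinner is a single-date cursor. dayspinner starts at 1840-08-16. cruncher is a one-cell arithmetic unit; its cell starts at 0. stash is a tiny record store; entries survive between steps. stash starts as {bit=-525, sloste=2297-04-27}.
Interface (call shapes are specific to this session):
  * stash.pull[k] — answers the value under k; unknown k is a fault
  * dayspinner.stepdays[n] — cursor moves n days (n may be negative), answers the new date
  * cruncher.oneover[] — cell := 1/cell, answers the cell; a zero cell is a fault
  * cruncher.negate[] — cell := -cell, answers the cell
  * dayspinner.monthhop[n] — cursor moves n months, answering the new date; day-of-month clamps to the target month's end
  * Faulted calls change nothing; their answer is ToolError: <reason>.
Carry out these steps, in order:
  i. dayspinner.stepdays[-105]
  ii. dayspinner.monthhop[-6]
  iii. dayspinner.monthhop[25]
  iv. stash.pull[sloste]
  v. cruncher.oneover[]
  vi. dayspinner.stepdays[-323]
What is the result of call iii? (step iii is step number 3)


Answer: 1841-12-03

Derivation:
I call dayspinner.stepdays passing n='-105', and observe 1840-05-03.
Next I call dayspinner.monthhop passing n='-6', — result: 1839-11-03.
Then dayspinner.monthhop passing n='25', and get 1841-12-03.
Now I run stash.pull passing k='sloste', and observe 2297-04-27.
I call cruncher.oneover, — result: ToolError: reciprocal of zero.
I use dayspinner.stepdays passing n='-323': 1841-01-14.


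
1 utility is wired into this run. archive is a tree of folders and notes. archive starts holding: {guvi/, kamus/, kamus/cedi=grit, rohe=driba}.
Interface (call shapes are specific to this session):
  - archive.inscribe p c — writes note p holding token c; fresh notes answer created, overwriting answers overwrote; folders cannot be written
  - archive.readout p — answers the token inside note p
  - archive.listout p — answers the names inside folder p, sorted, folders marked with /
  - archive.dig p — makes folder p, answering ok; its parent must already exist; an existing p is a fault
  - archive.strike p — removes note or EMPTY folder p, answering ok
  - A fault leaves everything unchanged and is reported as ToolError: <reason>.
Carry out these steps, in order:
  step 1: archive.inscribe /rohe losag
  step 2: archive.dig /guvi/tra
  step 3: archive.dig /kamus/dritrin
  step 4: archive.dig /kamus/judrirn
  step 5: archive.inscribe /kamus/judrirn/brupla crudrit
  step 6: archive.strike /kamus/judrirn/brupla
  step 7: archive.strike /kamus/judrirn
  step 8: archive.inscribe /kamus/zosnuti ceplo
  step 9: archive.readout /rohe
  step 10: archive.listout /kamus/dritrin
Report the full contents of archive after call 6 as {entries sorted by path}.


Answer: {guvi/, guvi/tra/, kamus/, kamus/cedi=grit, kamus/dritrin/, kamus/judrirn/, rohe=losag}

Derivation:
I invoke archive.inscribe using p=/rohe, c=losag, which returns overwrote.
Using archive.dig using p=/guvi/tra, and see ok.
I try archive.dig using p=/kamus/dritrin, and get ok.
I call archive.dig using p=/kamus/judrirn, giving ok.
I invoke archive.inscribe using p=/kamus/judrirn/brupla, c=crudrit, — result: created.
Calling archive.strike using p=/kamus/judrirn/brupla, yielding ok.
I use archive.strike using p=/kamus/judrirn, yielding ok.
I try archive.inscribe using p=/kamus/zosnuti, c=ceplo, yielding created.
Calling archive.readout using p=/rohe, yielding losag.
I call archive.listout using p=/kamus/dritrin, yielding [].


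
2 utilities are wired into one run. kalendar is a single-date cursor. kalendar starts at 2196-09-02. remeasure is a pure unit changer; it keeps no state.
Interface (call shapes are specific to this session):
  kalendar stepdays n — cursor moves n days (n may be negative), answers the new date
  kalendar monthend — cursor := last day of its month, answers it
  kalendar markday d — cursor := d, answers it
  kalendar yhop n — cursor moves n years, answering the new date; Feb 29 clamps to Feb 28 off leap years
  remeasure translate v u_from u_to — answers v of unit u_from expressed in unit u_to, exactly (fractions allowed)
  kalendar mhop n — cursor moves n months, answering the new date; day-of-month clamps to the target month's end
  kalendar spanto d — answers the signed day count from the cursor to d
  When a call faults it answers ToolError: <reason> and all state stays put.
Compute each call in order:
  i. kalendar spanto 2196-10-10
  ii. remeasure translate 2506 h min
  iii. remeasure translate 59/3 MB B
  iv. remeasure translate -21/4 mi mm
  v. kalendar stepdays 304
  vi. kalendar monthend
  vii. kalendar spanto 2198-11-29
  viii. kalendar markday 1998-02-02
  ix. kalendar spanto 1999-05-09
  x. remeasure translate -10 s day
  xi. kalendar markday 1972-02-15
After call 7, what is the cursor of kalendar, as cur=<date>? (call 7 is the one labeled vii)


Answer: cur=2197-07-31

Derivation:
% kalendar spanto(d='2196-10-10') ~> 38
% remeasure translate(v='2506', u_from='h', u_to='min') ~> 150360
% remeasure translate(v='59/3', u_from='MB', u_to='B') ~> 59000000/3
% remeasure translate(v='-21/4', u_from='mi', u_to='mm') ~> -8449056
% kalendar stepdays(n='304') ~> 2197-07-03
% kalendar monthend() ~> 2197-07-31
% kalendar spanto(d='2198-11-29') ~> 486
% kalendar markday(d='1998-02-02') ~> 1998-02-02
% kalendar spanto(d='1999-05-09') ~> 461
% remeasure translate(v='-10', u_from='s', u_to='day') ~> -1/8640
% kalendar markday(d='1972-02-15') ~> 1972-02-15


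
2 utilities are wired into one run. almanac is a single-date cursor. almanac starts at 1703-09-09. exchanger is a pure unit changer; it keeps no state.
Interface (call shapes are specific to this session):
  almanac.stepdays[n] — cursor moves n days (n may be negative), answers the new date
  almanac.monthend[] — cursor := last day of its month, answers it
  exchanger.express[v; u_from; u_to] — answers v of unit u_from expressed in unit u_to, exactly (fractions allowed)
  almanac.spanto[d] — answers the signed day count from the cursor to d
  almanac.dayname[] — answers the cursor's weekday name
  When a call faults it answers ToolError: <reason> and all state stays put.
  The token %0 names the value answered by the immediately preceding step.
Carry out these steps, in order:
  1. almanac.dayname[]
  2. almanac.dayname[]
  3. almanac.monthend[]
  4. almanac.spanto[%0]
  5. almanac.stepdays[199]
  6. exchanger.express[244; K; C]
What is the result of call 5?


Answer: 1704-04-16

Derivation:
# 1. dayname() -> Sunday
# 2. dayname() -> Sunday
# 3. monthend() -> 1703-09-30
# 4. spanto(d='%0') -> 0
# 5. stepdays(n='199') -> 1704-04-16
# 6. express(v='244', u_from='K', u_to='C') -> -583/20


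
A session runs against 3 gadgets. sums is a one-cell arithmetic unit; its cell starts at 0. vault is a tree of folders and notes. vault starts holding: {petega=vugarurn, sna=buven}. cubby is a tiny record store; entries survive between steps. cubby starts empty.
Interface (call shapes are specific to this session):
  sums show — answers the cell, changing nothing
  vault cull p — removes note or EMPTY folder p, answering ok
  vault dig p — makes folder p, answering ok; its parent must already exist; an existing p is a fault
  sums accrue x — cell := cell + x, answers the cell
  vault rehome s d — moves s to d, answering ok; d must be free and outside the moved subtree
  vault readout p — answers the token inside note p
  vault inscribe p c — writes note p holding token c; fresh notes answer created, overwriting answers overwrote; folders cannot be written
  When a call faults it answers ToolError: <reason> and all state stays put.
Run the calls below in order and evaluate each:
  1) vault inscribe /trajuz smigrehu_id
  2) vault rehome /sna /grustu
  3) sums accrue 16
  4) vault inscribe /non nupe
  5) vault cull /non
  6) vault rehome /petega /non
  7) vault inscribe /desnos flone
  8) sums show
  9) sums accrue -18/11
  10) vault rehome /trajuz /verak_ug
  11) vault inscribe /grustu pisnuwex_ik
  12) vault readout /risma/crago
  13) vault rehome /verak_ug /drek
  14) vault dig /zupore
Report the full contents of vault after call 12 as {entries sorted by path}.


Answer: {desnos=flone, grustu=pisnuwex_ik, non=vugarurn, verak_ug=smigrehu_id}

Derivation:
Calling vault inscribe on p='/trajuz', c='smigrehu_id', giving created.
I use vault rehome on s='/sna', d='/grustu', yielding ok.
Calling sums accrue on x='16': 16.
I try vault inscribe on p='/non', c='nupe', which returns created.
I invoke vault cull on p='/non', and observe ok.
Now I run vault rehome on s='/petega', d='/non', giving ok.
I use vault inscribe on p='/desnos', c='flone', → created.
Now I run sums show(), and observe 16.
Calling sums accrue on x='-18/11', and see 158/11.
I call vault rehome on s='/trajuz', d='/verak_ug', and see ok.
Invoking vault inscribe on p='/grustu', c='pisnuwex_ik', and observe overwrote.
I invoke vault readout on p='/risma/crago', and see ToolError: not found.
Then vault rehome on s='/verak_ug', d='/drek', and observe ok.
Now I run vault dig on p='/zupore', → ok.


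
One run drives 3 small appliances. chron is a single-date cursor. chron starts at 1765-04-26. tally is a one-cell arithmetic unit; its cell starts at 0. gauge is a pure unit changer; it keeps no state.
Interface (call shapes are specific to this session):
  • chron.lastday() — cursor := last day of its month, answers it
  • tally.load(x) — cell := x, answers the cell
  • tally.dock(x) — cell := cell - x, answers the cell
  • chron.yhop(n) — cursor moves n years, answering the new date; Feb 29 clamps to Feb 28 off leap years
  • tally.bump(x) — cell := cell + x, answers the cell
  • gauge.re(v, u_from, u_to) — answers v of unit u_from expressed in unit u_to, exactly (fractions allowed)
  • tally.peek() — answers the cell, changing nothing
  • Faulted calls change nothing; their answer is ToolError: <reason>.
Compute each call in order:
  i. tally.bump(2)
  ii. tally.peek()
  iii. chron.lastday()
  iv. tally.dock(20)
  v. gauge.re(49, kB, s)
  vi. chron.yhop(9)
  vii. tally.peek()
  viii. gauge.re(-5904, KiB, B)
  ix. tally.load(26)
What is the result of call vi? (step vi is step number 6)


Answer: 1774-04-30

Derivation:
! 1. tally.bump(x: 2) == 2
! 2. tally.peek() == 2
! 3. chron.lastday() == 1765-04-30
! 4. tally.dock(x: 20) == -18
! 5. gauge.re(v: 49, u_from: kB, u_to: s) == ToolError: incompatible units
! 6. chron.yhop(n: 9) == 1774-04-30
! 7. tally.peek() == -18
! 8. gauge.re(v: -5904, u_from: KiB, u_to: B) == -6045696
! 9. tally.load(x: 26) == 26


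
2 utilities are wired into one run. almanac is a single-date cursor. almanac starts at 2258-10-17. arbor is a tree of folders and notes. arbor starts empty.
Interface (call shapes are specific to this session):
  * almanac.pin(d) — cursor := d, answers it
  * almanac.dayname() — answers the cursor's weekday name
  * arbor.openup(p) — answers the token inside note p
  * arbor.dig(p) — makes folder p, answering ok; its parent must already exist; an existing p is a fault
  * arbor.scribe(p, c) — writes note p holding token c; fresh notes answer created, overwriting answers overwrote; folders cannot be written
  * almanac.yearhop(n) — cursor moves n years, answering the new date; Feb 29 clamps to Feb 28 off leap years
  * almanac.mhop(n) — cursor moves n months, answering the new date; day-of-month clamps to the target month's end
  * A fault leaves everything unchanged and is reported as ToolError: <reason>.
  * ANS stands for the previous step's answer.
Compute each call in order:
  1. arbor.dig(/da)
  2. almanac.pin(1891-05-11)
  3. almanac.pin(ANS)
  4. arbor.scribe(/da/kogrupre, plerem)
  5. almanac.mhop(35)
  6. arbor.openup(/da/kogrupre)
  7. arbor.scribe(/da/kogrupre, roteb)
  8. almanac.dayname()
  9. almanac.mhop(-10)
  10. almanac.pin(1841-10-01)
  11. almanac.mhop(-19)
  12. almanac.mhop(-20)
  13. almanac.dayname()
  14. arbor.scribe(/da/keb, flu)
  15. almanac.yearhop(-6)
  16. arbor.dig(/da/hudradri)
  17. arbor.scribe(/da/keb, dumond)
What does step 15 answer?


;; arbor.dig(p: /da) == ok
;; almanac.pin(d: 1891-05-11) == 1891-05-11
;; almanac.pin(d: ANS) == 1891-05-11
;; arbor.scribe(p: /da/kogrupre, c: plerem) == created
;; almanac.mhop(n: 35) == 1894-04-11
;; arbor.openup(p: /da/kogrupre) == plerem
;; arbor.scribe(p: /da/kogrupre, c: roteb) == overwrote
;; almanac.dayname() == Wednesday
;; almanac.mhop(n: -10) == 1893-06-11
;; almanac.pin(d: 1841-10-01) == 1841-10-01
;; almanac.mhop(n: -19) == 1840-03-01
;; almanac.mhop(n: -20) == 1838-07-01
;; almanac.dayname() == Sunday
;; arbor.scribe(p: /da/keb, c: flu) == created
;; almanac.yearhop(n: -6) == 1832-07-01
;; arbor.dig(p: /da/hudradri) == ok
;; arbor.scribe(p: /da/keb, c: dumond) == overwrote

Answer: 1832-07-01


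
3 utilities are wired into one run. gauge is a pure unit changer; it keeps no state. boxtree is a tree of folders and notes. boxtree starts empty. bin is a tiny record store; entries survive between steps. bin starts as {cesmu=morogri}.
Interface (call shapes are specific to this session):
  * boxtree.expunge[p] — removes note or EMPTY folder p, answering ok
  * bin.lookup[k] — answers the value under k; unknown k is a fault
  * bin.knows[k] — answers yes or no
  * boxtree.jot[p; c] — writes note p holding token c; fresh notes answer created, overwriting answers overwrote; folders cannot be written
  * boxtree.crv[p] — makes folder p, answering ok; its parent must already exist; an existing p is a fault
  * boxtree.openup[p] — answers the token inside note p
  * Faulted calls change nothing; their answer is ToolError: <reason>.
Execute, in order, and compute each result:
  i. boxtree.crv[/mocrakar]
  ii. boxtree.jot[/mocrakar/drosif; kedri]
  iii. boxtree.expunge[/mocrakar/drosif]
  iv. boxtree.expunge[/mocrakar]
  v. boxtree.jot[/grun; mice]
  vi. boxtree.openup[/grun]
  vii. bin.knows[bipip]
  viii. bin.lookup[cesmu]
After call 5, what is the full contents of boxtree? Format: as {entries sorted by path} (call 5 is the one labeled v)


I invoke boxtree.crv with p='/mocrakar', — result: ok.
Calling boxtree.jot with p='/mocrakar/drosif', c='kedri', and observe created.
Next I call boxtree.expunge with p='/mocrakar/drosif', yielding ok.
Now I run boxtree.expunge with p='/mocrakar', and observe ok.
Now I run boxtree.jot with p='/grun', c='mice', → created.
I invoke boxtree.openup with p='/grun', — result: mice.
Now I run bin.knows with k='bipip', and see no.
I use bin.lookup with k='cesmu', → morogri.

Answer: {grun=mice}


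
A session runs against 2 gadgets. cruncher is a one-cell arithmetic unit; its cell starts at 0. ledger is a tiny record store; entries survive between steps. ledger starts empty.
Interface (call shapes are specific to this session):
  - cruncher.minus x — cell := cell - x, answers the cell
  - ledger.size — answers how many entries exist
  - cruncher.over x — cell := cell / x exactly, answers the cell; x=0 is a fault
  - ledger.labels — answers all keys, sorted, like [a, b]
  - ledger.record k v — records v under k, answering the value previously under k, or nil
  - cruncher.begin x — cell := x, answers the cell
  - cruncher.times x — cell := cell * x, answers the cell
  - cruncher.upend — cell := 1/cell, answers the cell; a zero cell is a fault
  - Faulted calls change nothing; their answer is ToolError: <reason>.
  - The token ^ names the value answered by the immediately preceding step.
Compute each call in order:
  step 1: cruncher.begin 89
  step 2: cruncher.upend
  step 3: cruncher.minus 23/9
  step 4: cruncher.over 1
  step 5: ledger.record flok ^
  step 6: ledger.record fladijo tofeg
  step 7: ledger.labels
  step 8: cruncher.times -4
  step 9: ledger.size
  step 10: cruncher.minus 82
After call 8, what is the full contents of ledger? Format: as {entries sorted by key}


! cruncher.begin(x=89) => 89
! cruncher.upend() => 1/89
! cruncher.minus(x=23/9) => -2038/801
! cruncher.over(x=1) => -2038/801
! ledger.record(k=flok, v=^) => nil
! ledger.record(k=fladijo, v=tofeg) => nil
! ledger.labels() => [fladijo, flok]
! cruncher.times(x=-4) => 8152/801
! ledger.size() => 2
! cruncher.minus(x=82) => -57530/801

Answer: {fladijo=tofeg, flok=-2038/801}


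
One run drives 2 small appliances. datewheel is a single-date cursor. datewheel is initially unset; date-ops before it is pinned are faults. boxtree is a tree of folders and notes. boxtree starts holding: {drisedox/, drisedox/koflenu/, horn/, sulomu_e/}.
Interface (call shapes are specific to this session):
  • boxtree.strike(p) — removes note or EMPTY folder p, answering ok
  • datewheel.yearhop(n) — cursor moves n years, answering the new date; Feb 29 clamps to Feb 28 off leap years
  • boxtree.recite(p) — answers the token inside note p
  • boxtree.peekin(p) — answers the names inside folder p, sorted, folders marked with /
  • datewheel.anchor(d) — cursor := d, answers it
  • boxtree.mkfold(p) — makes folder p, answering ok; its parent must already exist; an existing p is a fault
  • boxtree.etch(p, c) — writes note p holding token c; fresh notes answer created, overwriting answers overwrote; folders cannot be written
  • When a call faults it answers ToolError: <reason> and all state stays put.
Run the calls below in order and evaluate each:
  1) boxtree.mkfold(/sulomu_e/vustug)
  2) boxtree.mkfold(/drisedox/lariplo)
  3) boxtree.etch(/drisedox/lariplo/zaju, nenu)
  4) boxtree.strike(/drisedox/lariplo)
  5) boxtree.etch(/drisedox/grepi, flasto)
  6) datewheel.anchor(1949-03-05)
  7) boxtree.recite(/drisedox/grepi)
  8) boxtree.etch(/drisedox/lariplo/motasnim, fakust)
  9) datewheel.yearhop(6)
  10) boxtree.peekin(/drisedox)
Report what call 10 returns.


Answer: [grepi, koflenu/, lariplo/]

Derivation:
;; 1. boxtree.mkfold(p→/sulomu_e/vustug) == ok
;; 2. boxtree.mkfold(p→/drisedox/lariplo) == ok
;; 3. boxtree.etch(p→/drisedox/lariplo/zaju, c→nenu) == created
;; 4. boxtree.strike(p→/drisedox/lariplo) == ToolError: not empty
;; 5. boxtree.etch(p→/drisedox/grepi, c→flasto) == created
;; 6. datewheel.anchor(d→1949-03-05) == 1949-03-05
;; 7. boxtree.recite(p→/drisedox/grepi) == flasto
;; 8. boxtree.etch(p→/drisedox/lariplo/motasnim, c→fakust) == created
;; 9. datewheel.yearhop(n→6) == 1955-03-05
;; 10. boxtree.peekin(p→/drisedox) == [grepi, koflenu/, lariplo/]


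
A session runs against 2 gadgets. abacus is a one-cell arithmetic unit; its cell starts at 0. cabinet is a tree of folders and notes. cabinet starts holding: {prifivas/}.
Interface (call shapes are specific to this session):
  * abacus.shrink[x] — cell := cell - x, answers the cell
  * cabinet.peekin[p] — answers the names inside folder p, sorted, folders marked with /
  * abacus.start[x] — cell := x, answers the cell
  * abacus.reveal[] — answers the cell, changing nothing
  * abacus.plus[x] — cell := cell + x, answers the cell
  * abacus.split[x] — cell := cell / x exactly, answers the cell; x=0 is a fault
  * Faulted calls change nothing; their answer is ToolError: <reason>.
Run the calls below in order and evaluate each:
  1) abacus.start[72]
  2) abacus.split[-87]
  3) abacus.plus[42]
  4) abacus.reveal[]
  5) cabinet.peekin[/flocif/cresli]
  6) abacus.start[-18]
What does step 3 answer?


Answer: 1194/29

Derivation:
>>> abacus.start x→72
  72
>>> abacus.split x→-87
  -24/29
>>> abacus.plus x→42
  1194/29
>>> abacus.reveal
  1194/29
>>> cabinet.peekin p→/flocif/cresli
  ToolError: not found
>>> abacus.start x→-18
  -18


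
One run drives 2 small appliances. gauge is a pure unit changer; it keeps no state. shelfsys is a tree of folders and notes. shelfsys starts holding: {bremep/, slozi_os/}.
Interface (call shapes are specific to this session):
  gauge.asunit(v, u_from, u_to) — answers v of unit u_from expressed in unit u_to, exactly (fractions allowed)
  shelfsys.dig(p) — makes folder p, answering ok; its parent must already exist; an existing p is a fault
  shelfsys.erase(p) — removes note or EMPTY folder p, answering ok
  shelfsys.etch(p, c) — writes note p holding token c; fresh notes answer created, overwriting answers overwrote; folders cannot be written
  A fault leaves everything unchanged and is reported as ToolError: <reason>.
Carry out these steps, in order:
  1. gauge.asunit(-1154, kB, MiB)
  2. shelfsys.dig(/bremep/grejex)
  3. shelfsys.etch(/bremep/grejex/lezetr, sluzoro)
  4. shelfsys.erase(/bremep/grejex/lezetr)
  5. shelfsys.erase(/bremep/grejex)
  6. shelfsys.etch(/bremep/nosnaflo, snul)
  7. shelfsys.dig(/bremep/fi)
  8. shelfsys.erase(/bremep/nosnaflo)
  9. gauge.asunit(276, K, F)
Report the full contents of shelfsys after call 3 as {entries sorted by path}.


~$ gauge.asunit v='-1154' u_from='kB' u_to='MiB'
  -72125/65536
~$ shelfsys.dig p='/bremep/grejex'
  ok
~$ shelfsys.etch p='/bremep/grejex/lezetr' c='sluzoro'
  created
~$ shelfsys.erase p='/bremep/grejex/lezetr'
  ok
~$ shelfsys.erase p='/bremep/grejex'
  ok
~$ shelfsys.etch p='/bremep/nosnaflo' c='snul'
  created
~$ shelfsys.dig p='/bremep/fi'
  ok
~$ shelfsys.erase p='/bremep/nosnaflo'
  ok
~$ gauge.asunit v='276' u_from='K' u_to='F'
  3713/100

Answer: {bremep/, bremep/grejex/, bremep/grejex/lezetr=sluzoro, slozi_os/}


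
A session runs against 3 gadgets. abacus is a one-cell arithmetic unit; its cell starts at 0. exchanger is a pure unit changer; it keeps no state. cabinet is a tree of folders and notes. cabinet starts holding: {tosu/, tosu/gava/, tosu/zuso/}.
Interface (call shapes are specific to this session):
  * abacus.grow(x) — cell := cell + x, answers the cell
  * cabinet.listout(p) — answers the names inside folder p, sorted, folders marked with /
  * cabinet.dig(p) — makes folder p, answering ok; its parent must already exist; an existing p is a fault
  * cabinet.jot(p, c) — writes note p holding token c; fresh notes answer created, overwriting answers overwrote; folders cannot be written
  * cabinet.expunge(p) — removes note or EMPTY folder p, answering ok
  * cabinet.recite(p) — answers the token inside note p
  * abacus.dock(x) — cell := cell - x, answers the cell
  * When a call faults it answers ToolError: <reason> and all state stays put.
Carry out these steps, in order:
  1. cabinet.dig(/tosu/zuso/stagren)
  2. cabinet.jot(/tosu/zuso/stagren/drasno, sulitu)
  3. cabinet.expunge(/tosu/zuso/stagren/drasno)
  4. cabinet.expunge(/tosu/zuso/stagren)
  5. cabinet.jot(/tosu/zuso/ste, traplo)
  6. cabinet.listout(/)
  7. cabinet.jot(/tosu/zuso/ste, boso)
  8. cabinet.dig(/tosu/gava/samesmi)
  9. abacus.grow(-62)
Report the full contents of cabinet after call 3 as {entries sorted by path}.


Answer: {tosu/, tosu/gava/, tosu/zuso/, tosu/zuso/stagren/}

Derivation:
I run dig using p=/tosu/zuso/stagren, giving ok.
I call jot using p=/tosu/zuso/stagren/drasno, c=sulitu, and observe created.
Using expunge using p=/tosu/zuso/stagren/drasno, and see ok.
Invoking expunge using p=/tosu/zuso/stagren, yielding ok.
Then jot using p=/tosu/zuso/ste, c=traplo, which returns created.
Then listout using p=/, yielding [tosu/].
I call jot using p=/tosu/zuso/ste, c=boso, yielding overwrote.
I try dig using p=/tosu/gava/samesmi, and get ok.
Then grow using x=-62, which returns -62.


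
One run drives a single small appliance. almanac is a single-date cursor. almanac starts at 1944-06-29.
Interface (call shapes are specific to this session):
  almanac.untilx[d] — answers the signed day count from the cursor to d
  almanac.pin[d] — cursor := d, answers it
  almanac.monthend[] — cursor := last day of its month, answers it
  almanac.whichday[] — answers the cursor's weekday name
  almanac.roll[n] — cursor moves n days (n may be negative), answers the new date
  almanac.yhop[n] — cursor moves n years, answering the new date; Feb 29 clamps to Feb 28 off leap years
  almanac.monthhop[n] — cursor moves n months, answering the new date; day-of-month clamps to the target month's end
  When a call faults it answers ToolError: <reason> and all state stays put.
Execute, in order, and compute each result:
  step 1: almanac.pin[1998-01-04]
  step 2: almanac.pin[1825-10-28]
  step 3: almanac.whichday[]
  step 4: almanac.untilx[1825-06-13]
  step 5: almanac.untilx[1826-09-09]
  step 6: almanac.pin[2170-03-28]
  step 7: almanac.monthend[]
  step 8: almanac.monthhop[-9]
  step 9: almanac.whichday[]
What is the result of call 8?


Answer: 2169-06-30

Derivation:
$ almanac.pin d='1998-01-04'
[out] 1998-01-04
$ almanac.pin d='1825-10-28'
[out] 1825-10-28
$ almanac.whichday
[out] Friday
$ almanac.untilx d='1825-06-13'
[out] -137
$ almanac.untilx d='1826-09-09'
[out] 316
$ almanac.pin d='2170-03-28'
[out] 2170-03-28
$ almanac.monthend
[out] 2170-03-31
$ almanac.monthhop n='-9'
[out] 2169-06-30
$ almanac.whichday
[out] Friday


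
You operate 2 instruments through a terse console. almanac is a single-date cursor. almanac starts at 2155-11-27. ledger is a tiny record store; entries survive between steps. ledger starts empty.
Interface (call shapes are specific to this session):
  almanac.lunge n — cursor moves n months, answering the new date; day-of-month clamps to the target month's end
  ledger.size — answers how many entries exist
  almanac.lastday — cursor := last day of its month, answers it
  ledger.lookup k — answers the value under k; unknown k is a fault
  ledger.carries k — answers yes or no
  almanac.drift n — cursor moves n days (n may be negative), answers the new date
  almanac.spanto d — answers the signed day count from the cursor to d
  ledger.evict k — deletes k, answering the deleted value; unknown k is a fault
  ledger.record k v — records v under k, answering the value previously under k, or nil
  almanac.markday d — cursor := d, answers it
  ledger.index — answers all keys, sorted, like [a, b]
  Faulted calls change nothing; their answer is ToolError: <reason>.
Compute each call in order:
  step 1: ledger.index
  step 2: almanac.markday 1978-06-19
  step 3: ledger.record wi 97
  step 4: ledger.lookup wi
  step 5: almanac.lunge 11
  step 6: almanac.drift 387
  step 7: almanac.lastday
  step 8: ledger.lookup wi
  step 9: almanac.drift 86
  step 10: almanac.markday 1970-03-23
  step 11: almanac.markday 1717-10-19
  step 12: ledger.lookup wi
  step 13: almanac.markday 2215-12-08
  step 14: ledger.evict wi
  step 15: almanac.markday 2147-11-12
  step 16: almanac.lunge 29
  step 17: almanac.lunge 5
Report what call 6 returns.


Using ledger.index(): [].
I run almanac.markday on d=1978-06-19: 1978-06-19.
Using ledger.record on k=wi, v=97, and see nil.
Using ledger.lookup on k=wi, giving 97.
Now I run almanac.lunge on n=11, giving 1979-05-19.
I call almanac.drift on n=387, and get 1980-06-09.
I try almanac.lastday, and see 1980-06-30.
Using ledger.lookup on k=wi, → 97.
I try almanac.drift on n=86, and see 1980-09-24.
Using almanac.markday on d=1970-03-23: 1970-03-23.
Calling almanac.markday on d=1717-10-19, giving 1717-10-19.
I try ledger.lookup on k=wi, — result: 97.
Next I call almanac.markday on d=2215-12-08, giving 2215-12-08.
Then ledger.evict on k=wi, and get 97.
Now I run almanac.markday on d=2147-11-12, and observe 2147-11-12.
I use almanac.lunge on n=29, which returns 2150-04-12.
Invoking almanac.lunge on n=5, → 2150-09-12.

Answer: 1980-06-09


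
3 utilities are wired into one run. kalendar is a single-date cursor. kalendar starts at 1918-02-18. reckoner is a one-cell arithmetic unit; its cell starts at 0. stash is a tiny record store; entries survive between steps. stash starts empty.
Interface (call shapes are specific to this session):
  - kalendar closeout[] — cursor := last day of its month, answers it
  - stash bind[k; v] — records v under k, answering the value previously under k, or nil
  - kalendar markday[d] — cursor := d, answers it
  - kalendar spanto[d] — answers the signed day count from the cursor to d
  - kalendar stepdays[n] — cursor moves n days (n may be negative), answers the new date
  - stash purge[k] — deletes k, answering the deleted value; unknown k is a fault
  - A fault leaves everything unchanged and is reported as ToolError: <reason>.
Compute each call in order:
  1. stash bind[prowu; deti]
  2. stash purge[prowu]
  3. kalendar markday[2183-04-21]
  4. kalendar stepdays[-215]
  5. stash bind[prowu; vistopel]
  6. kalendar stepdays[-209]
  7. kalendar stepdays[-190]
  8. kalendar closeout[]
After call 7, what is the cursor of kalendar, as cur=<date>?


-> stash bind(k=prowu, v=deti)
<- nil
-> stash purge(k=prowu)
<- deti
-> kalendar markday(d=2183-04-21)
<- 2183-04-21
-> kalendar stepdays(n=-215)
<- 2182-09-18
-> stash bind(k=prowu, v=vistopel)
<- nil
-> kalendar stepdays(n=-209)
<- 2182-02-21
-> kalendar stepdays(n=-190)
<- 2181-08-15
-> kalendar closeout()
<- 2181-08-31

Answer: cur=2181-08-15


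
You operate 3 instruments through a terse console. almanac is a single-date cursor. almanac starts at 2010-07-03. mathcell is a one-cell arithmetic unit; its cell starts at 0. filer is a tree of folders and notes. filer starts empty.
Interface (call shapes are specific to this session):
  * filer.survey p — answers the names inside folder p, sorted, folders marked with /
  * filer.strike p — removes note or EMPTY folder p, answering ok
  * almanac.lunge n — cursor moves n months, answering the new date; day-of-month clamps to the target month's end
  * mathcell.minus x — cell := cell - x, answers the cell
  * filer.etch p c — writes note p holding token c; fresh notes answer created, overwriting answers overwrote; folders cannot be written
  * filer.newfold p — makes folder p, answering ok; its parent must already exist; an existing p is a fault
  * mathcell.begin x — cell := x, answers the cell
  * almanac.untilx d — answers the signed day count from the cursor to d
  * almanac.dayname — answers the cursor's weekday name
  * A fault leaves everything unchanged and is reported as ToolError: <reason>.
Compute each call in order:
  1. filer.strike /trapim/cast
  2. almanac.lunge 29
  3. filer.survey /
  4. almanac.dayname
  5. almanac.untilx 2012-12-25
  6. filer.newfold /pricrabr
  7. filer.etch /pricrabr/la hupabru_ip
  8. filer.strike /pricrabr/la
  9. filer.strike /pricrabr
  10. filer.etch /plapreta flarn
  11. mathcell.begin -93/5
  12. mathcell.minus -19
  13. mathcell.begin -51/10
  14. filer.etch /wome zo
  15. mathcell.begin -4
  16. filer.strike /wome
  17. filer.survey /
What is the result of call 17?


% strike(p→/trapim/cast) -> ToolError: not found
% lunge(n→29) -> 2012-12-03
% survey(p→/) -> []
% dayname() -> Monday
% untilx(d→2012-12-25) -> 22
% newfold(p→/pricrabr) -> ok
% etch(p→/pricrabr/la, c→hupabru_ip) -> created
% strike(p→/pricrabr/la) -> ok
% strike(p→/pricrabr) -> ok
% etch(p→/plapreta, c→flarn) -> created
% begin(x→-93/5) -> -93/5
% minus(x→-19) -> 2/5
% begin(x→-51/10) -> -51/10
% etch(p→/wome, c→zo) -> created
% begin(x→-4) -> -4
% strike(p→/wome) -> ok
% survey(p→/) -> [plapreta]

Answer: [plapreta]


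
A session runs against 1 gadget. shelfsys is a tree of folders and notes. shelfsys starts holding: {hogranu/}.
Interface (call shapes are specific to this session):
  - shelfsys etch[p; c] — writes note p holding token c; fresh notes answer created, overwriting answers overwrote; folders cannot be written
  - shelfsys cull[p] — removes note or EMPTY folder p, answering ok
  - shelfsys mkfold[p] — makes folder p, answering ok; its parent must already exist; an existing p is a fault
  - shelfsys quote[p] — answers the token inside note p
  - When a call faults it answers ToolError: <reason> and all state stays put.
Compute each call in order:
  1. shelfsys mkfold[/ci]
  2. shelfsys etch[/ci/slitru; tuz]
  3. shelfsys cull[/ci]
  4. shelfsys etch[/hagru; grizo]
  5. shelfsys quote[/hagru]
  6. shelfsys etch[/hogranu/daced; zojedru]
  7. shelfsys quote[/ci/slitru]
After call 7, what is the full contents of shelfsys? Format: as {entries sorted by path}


Answer: {ci/, ci/slitru=tuz, hagru=grizo, hogranu/, hogranu/daced=zojedru}

Derivation:
Now I run shelfsys mkfold with p=/ci: ok.
Calling shelfsys etch with p=/ci/slitru, c=tuz, yielding created.
I call shelfsys cull with p=/ci, yielding ToolError: not empty.
I try shelfsys etch with p=/hagru, c=grizo, giving created.
I run shelfsys quote with p=/hagru, giving grizo.
Using shelfsys etch with p=/hogranu/daced, c=zojedru: created.
Now I run shelfsys quote with p=/ci/slitru, — result: tuz.


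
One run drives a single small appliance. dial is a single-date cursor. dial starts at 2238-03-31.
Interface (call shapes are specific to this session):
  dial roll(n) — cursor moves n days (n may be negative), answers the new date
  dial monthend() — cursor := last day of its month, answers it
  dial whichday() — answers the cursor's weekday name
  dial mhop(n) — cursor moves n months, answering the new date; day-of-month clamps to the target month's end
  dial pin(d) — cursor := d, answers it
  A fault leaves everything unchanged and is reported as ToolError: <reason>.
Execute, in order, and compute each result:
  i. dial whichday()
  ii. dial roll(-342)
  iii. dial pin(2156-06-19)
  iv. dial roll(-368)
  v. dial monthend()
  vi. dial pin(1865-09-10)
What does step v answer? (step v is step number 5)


Answer: 2155-06-30

Derivation:
$ dial whichday
= Saturday
$ dial roll n='-342'
= 2237-04-23
$ dial pin d='2156-06-19'
= 2156-06-19
$ dial roll n='-368'
= 2155-06-17
$ dial monthend
= 2155-06-30
$ dial pin d='1865-09-10'
= 1865-09-10


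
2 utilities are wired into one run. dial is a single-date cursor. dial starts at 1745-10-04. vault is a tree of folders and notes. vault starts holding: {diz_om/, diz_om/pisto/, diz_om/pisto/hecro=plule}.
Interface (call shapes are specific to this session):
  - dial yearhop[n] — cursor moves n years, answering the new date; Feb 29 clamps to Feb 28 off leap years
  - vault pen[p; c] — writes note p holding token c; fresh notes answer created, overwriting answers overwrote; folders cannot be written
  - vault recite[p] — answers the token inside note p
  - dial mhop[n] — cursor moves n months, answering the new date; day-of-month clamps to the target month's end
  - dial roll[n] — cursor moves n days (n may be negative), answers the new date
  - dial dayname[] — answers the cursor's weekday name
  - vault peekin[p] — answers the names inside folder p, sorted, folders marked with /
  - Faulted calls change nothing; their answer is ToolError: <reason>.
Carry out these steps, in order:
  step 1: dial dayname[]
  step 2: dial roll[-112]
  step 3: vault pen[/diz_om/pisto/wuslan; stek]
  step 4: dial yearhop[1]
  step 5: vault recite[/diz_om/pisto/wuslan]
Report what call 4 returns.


Answer: 1746-06-14

Derivation:
>> dial dayname()
<< Monday
>> dial roll(n: -112)
<< 1745-06-14
>> vault pen(p: /diz_om/pisto/wuslan, c: stek)
<< created
>> dial yearhop(n: 1)
<< 1746-06-14
>> vault recite(p: /diz_om/pisto/wuslan)
<< stek
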